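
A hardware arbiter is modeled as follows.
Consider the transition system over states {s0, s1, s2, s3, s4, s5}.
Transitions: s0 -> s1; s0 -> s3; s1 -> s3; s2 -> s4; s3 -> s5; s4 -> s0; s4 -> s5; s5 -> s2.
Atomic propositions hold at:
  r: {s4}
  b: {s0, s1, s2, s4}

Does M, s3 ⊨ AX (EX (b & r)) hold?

No

Sat(b & r) = {s4}
Sat(EX (b & r)) = {s : some successor in {s4}} = {s2}
Sat(AX (EX (b & r))) = {s : every successor in {s2}} = {s5}
s3 ∉ Sat(AX (EX (b & r))) = {s5}, so the formula does not hold at s3.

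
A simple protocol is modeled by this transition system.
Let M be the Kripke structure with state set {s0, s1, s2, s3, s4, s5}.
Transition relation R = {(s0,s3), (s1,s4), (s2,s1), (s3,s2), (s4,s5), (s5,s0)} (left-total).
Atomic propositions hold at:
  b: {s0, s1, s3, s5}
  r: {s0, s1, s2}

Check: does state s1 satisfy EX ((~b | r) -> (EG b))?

No

Sat(~b) = {s2, s4}
Sat(~b | r) = {s0, s1, s2, s4}
EG b: greatest fixpoint, start Z0 = {s0, s1, s3, s5}, keep only states in Sat with some successor in Z. Z1 = {s0, s5}; Z2 = {s5}; Z3 = ∅; fixed.
Sat(EG b) = ∅
Sat((~b | r) -> (EG b)) = {s3, s5}
Sat(EX ((~b | r) -> (EG b))) = {s : some successor in {s3, s5}} = {s0, s4}
s1 ∉ Sat(EX ((~b | r) -> (EG b))) = {s0, s4}, so the formula does not hold at s1.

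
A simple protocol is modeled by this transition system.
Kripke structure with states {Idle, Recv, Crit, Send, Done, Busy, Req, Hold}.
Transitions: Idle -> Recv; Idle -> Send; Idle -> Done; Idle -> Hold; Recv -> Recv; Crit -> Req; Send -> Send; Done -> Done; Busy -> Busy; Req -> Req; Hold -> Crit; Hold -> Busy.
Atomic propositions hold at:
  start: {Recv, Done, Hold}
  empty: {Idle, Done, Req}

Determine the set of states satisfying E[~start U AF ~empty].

{Idle, Recv, Crit, Send, Busy, Hold}

Sat(~start) = {Idle, Crit, Send, Busy, Req}
Sat(~empty) = {Recv, Crit, Send, Busy, Hold}
AF ~empty: least fixpoint, start Z0 = {Recv, Crit, Send, Busy, Hold}, add states with every successor in Z. Already a fixed point.
Sat(AF ~empty) = {Recv, Crit, Send, Busy, Hold}
E[~start U AF ~empty]: least fixpoint, start Z0 = Sat(AF ~empty) = {Recv, Crit, Send, Busy, Hold}, add states in Sat(~start) with some successor in Z. Z1 = {Idle, Recv, Crit, Send, Busy, Hold}; fixed.
Sat(E[~start U AF ~empty]) = {Idle, Recv, Crit, Send, Busy, Hold}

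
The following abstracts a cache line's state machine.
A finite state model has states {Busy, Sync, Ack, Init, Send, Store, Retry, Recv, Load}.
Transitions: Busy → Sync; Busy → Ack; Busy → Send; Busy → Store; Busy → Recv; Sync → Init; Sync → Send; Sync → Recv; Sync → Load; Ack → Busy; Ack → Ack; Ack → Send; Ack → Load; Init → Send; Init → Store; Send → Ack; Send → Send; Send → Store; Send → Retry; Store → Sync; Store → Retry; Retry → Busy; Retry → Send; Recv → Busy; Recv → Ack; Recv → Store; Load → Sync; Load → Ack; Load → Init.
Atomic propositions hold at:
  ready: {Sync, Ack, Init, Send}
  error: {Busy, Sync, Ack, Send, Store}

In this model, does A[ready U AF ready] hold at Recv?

AF ready: least fixpoint, start Z0 = {Sync, Ack, Init, Send}, add states with every successor in Z. Z1 = {Sync, Ack, Init, Send, Load}; fixed.
Sat(AF ready) = {Sync, Ack, Init, Send, Load}
A[ready U AF ready]: least fixpoint, start Z0 = Sat(AF ready) = {Sync, Ack, Init, Send, Load}, add states in Sat(ready) with every successor in Z. Already a fixed point.
Sat(A[ready U AF ready]) = {Sync, Ack, Init, Send, Load}
Recv ∉ Sat(A[ready U AF ready]) = {Sync, Ack, Init, Send, Load}, so the formula does not hold at Recv.

No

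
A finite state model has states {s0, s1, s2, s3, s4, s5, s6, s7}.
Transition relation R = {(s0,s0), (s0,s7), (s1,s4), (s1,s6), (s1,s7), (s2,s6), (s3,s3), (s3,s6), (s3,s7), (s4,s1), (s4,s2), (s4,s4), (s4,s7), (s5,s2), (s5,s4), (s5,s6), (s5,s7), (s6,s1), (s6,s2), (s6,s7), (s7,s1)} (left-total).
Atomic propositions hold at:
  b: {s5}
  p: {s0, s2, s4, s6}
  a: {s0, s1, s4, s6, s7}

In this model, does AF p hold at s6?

AF p: least fixpoint, start Z0 = {s0, s2, s4, s6}, add states with every successor in Z. Already a fixed point.
Sat(AF p) = {s0, s2, s4, s6}
s6 ∈ Sat(AF p) = {s0, s2, s4, s6}, so the formula holds at s6.

Yes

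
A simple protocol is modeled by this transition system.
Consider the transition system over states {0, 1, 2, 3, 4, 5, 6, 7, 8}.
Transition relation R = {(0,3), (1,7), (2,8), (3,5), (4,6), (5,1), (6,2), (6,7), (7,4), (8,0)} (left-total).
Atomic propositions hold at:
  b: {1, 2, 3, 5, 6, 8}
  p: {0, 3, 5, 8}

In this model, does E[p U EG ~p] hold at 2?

Sat(~p) = {1, 2, 4, 6, 7}
EG ~p: greatest fixpoint, start Z0 = {1, 2, 4, 6, 7}, keep only states in Sat with some successor in Z. Z1 = {1, 4, 6, 7}; fixed.
Sat(EG ~p) = {1, 4, 6, 7}
E[p U EG ~p]: least fixpoint, start Z0 = Sat(EG ~p) = {1, 4, 6, 7}, add states in Sat(p) with some successor in Z. Z1 = {1, 4, 5, 6, 7}; Z2 = {1, 3, 4, 5, 6, 7}; Z3 = {0, 1, 3, 4, 5, 6, 7}; Z4 = {0, 1, 3, 4, 5, 6, 7, 8}; fixed.
Sat(E[p U EG ~p]) = {0, 1, 3, 4, 5, 6, 7, 8}
2 ∉ Sat(E[p U EG ~p]) = {0, 1, 3, 4, 5, 6, 7, 8}, so the formula does not hold at 2.

No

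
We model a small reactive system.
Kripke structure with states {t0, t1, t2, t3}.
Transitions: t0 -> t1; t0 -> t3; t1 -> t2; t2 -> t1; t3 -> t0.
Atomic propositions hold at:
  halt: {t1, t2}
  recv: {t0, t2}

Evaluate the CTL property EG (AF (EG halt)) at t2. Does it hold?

EG halt: greatest fixpoint, start Z0 = {t1, t2}, keep only states in Sat with some successor in Z. Already a fixed point.
Sat(EG halt) = {t1, t2}
AF (EG halt): least fixpoint, start Z0 = {t1, t2}, add states with every successor in Z. Already a fixed point.
Sat(AF (EG halt)) = {t1, t2}
EG (AF (EG halt)): greatest fixpoint, start Z0 = {t1, t2}, keep only states in Sat with some successor in Z. Already a fixed point.
Sat(EG (AF (EG halt))) = {t1, t2}
t2 ∈ Sat(EG (AF (EG halt))) = {t1, t2}, so the formula holds at t2.

Yes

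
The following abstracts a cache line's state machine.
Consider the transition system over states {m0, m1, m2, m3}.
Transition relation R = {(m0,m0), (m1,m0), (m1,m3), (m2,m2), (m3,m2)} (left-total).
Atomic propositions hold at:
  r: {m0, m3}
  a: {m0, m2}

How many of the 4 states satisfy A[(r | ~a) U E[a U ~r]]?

3

Sat(~a) = {m1, m3}
Sat(r | ~a) = {m0, m1, m3}
Sat(~r) = {m1, m2}
E[a U ~r]: least fixpoint, start Z0 = Sat(~r) = {m1, m2}, add states in Sat(a) with some successor in Z. Already a fixed point.
Sat(E[a U ~r]) = {m1, m2}
A[(r | ~a) U E[a U ~r]]: least fixpoint, start Z0 = Sat(E[a U ~r]) = {m1, m2}, add states in Sat(r | ~a) with every successor in Z. Z1 = {m1, m2, m3}; fixed.
Sat(A[(r | ~a) U E[a U ~r]]) = {m1, m2, m3}
|Sat(A[(r | ~a) U E[a U ~r]])| = |{m1, m2, m3}| = 3.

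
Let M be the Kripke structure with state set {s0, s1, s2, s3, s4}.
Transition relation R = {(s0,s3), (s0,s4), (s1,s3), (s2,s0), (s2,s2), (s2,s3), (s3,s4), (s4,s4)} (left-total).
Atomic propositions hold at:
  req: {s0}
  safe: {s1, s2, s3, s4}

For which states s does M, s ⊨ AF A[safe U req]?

A[safe U req]: least fixpoint, start Z0 = Sat(req) = {s0}, add states in Sat(safe) with every successor in Z. Already a fixed point.
Sat(A[safe U req]) = {s0}
AF A[safe U req]: least fixpoint, start Z0 = {s0}, add states with every successor in Z. Already a fixed point.
Sat(AF A[safe U req]) = {s0}

{s0}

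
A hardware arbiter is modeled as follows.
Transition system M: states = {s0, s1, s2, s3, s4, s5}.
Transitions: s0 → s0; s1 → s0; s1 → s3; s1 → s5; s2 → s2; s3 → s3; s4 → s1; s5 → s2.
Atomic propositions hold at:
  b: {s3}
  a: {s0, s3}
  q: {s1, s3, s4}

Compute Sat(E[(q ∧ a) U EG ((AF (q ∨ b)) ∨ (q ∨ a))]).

{s0, s1, s3, s4}

Sat(q ∧ a) = {s3}
Sat(q ∨ b) = {s1, s3, s4}
AF (q ∨ b): least fixpoint, start Z0 = {s1, s3, s4}, add states with every successor in Z. Already a fixed point.
Sat(AF (q ∨ b)) = {s1, s3, s4}
Sat(q ∨ a) = {s0, s1, s3, s4}
Sat((AF (q ∨ b)) ∨ (q ∨ a)) = {s0, s1, s3, s4}
EG ((AF (q ∨ b)) ∨ (q ∨ a)): greatest fixpoint, start Z0 = {s0, s1, s3, s4}, keep only states in Sat with some successor in Z. Already a fixed point.
Sat(EG ((AF (q ∨ b)) ∨ (q ∨ a))) = {s0, s1, s3, s4}
E[(q ∧ a) U EG ((AF (q ∨ b)) ∨ (q ∨ a))]: least fixpoint, start Z0 = Sat(EG ((AF (q ∨ b)) ∨ (q ∨ a))) = {s0, s1, s3, s4}, add states in Sat(q ∧ a) with some successor in Z. Already a fixed point.
Sat(E[(q ∧ a) U EG ((AF (q ∨ b)) ∨ (q ∨ a))]) = {s0, s1, s3, s4}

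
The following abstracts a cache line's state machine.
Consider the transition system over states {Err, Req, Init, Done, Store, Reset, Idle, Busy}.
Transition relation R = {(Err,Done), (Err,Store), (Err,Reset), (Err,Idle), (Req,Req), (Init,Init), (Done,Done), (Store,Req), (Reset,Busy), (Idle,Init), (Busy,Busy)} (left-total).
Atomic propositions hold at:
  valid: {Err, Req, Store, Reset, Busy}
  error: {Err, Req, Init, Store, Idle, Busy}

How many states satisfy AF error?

7

AF error: least fixpoint, start Z0 = {Err, Req, Init, Store, Idle, Busy}, add states with every successor in Z. Z1 = {Err, Req, Init, Store, Reset, Idle, Busy}; fixed.
Sat(AF error) = {Err, Req, Init, Store, Reset, Idle, Busy}
|Sat(AF error)| = |{Err, Req, Init, Store, Reset, Idle, Busy}| = 7.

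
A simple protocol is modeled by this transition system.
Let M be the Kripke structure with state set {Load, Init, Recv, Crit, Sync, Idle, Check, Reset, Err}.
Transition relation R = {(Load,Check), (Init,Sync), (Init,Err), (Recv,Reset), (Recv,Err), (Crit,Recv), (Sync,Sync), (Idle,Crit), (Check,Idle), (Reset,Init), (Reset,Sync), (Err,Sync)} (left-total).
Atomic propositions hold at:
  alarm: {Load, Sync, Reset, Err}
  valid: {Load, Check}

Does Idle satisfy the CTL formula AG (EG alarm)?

No

EG alarm: greatest fixpoint, start Z0 = {Load, Sync, Reset, Err}, keep only states in Sat with some successor in Z. Z1 = {Sync, Reset, Err}; fixed.
Sat(EG alarm) = {Sync, Reset, Err}
AG (EG alarm): greatest fixpoint, start Z0 = {Sync, Reset, Err}, keep only states in Sat with every successor in Z. Z1 = {Sync, Err}; fixed.
Sat(AG (EG alarm)) = {Sync, Err}
Idle ∉ Sat(AG (EG alarm)) = {Sync, Err}, so the formula does not hold at Idle.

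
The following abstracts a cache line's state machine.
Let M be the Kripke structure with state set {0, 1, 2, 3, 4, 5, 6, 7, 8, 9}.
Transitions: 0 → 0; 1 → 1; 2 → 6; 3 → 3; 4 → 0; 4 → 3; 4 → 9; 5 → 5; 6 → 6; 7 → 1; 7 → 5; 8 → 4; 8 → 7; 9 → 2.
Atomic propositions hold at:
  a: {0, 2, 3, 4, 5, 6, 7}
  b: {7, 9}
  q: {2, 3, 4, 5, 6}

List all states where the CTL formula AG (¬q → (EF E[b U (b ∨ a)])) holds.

Sat(¬q) = {0, 1, 7, 8, 9}
Sat(b ∨ a) = {0, 2, 3, 4, 5, 6, 7, 9}
E[b U (b ∨ a)]: least fixpoint, start Z0 = Sat((b ∨ a)) = {0, 2, 3, 4, 5, 6, 7, 9}, add states in Sat(b) with some successor in Z. Already a fixed point.
Sat(E[b U (b ∨ a)]) = {0, 2, 3, 4, 5, 6, 7, 9}
EF E[b U (b ∨ a)]: least fixpoint, start Z0 = {0, 2, 3, 4, 5, 6, 7, 9}, add states with some successor in Z. Z1 = {0, 2, 3, 4, 5, 6, 7, 8, 9}; fixed.
Sat(EF E[b U (b ∨ a)]) = {0, 2, 3, 4, 5, 6, 7, 8, 9}
Sat(¬q → (EF E[b U (b ∨ a)])) = {0, 2, 3, 4, 5, 6, 7, 8, 9}
AG (¬q → (EF E[b U (b ∨ a)])): greatest fixpoint, start Z0 = {0, 2, 3, 4, 5, 6, 7, 8, 9}, keep only states in Sat with every successor in Z. Z1 = {0, 2, 3, 4, 5, 6, 8, 9}; Z2 = {0, 2, 3, 4, 5, 6, 9}; fixed.
Sat(AG (¬q → (EF E[b U (b ∨ a)]))) = {0, 2, 3, 4, 5, 6, 9}

{0, 2, 3, 4, 5, 6, 9}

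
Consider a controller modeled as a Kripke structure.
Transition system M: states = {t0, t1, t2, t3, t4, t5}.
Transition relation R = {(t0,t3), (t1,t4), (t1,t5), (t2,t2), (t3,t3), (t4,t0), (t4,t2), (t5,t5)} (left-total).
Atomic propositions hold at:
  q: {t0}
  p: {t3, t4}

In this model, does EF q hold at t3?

EF q: least fixpoint, start Z0 = {t0}, add states with some successor in Z. Z1 = {t0, t4}; Z2 = {t0, t1, t4}; fixed.
Sat(EF q) = {t0, t1, t4}
t3 ∉ Sat(EF q) = {t0, t1, t4}, so the formula does not hold at t3.

No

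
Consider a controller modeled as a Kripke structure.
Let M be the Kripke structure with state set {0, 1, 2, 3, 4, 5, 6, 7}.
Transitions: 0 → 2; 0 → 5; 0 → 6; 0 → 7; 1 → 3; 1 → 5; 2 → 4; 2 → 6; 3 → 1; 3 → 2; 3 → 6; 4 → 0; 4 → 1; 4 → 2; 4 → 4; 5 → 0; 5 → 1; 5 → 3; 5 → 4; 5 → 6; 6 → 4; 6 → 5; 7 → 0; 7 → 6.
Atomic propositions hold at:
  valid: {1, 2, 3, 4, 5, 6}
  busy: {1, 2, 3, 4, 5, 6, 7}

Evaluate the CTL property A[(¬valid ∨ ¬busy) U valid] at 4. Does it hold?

Yes

Sat(¬valid) = {0, 7}
Sat(¬busy) = {0}
Sat(¬valid ∨ ¬busy) = {0, 7}
A[(¬valid ∨ ¬busy) U valid]: least fixpoint, start Z0 = Sat(valid) = {1, 2, 3, 4, 5, 6}, add states in Sat(¬valid ∨ ¬busy) with every successor in Z. Already a fixed point.
Sat(A[(¬valid ∨ ¬busy) U valid]) = {1, 2, 3, 4, 5, 6}
4 ∈ Sat(A[(¬valid ∨ ¬busy) U valid]) = {1, 2, 3, 4, 5, 6}, so the formula holds at 4.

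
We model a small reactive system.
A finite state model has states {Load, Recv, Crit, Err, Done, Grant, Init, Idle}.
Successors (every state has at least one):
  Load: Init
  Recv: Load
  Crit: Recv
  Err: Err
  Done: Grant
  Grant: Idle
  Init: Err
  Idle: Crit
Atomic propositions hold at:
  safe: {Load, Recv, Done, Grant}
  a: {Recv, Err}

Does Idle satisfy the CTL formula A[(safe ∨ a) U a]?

No

Sat(safe ∨ a) = {Load, Recv, Err, Done, Grant}
A[(safe ∨ a) U a]: least fixpoint, start Z0 = Sat(a) = {Recv, Err}, add states in Sat(safe ∨ a) with every successor in Z. Already a fixed point.
Sat(A[(safe ∨ a) U a]) = {Recv, Err}
Idle ∉ Sat(A[(safe ∨ a) U a]) = {Recv, Err}, so the formula does not hold at Idle.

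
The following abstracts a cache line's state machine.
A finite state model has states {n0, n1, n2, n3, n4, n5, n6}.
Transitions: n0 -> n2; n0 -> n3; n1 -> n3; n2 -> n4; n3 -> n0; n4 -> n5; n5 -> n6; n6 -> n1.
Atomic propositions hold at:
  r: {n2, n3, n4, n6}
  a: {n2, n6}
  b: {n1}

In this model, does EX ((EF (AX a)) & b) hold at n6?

Sat(AX a) = {s : every successor in {n2, n6}} = {n5}
EF (AX a): least fixpoint, start Z0 = {n5}, add states with some successor in Z. Z1 = {n4, n5}; Z2 = {n2, n4, n5}; Z3 = {n0, n2, n4, n5}; Z4 = {n0, n2, n3, n4, n5}; Z5 = {n0, n1, n2, n3, n4, n5}; Z6 = {n0, n1, n2, n3, n4, n5, n6}; fixed.
Sat(EF (AX a)) = {n0, n1, n2, n3, n4, n5, n6}
Sat((EF (AX a)) & b) = {n1}
Sat(EX ((EF (AX a)) & b)) = {s : some successor in {n1}} = {n6}
n6 ∈ Sat(EX ((EF (AX a)) & b)) = {n6}, so the formula holds at n6.

Yes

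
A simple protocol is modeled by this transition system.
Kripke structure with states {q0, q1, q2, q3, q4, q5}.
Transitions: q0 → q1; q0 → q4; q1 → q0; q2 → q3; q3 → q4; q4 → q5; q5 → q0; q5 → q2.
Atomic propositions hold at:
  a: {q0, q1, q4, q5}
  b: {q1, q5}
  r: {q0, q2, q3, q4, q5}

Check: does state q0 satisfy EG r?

EG r: greatest fixpoint, start Z0 = {q0, q2, q3, q4, q5}, keep only states in Sat with some successor in Z. Already a fixed point.
Sat(EG r) = {q0, q2, q3, q4, q5}
q0 ∈ Sat(EG r) = {q0, q2, q3, q4, q5}, so the formula holds at q0.

Yes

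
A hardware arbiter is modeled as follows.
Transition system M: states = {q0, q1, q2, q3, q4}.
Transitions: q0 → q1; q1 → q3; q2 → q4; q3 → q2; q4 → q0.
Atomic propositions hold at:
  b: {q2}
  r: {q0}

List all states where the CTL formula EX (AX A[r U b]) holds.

{q1}

A[r U b]: least fixpoint, start Z0 = Sat(b) = {q2}, add states in Sat(r) with every successor in Z. Already a fixed point.
Sat(A[r U b]) = {q2}
Sat(AX A[r U b]) = {s : every successor in {q2}} = {q3}
Sat(EX (AX A[r U b])) = {s : some successor in {q3}} = {q1}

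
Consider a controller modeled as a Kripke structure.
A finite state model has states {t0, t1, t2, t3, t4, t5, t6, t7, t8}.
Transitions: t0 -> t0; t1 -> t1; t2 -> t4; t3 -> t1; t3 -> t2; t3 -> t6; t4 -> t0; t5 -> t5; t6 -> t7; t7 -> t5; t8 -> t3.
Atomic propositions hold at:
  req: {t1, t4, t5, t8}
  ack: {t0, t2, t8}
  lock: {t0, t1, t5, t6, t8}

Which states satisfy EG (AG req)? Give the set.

{t1, t5}

AG req: greatest fixpoint, start Z0 = {t1, t4, t5, t8}, keep only states in Sat with every successor in Z. Z1 = {t1, t5}; fixed.
Sat(AG req) = {t1, t5}
EG (AG req): greatest fixpoint, start Z0 = {t1, t5}, keep only states in Sat with some successor in Z. Already a fixed point.
Sat(EG (AG req)) = {t1, t5}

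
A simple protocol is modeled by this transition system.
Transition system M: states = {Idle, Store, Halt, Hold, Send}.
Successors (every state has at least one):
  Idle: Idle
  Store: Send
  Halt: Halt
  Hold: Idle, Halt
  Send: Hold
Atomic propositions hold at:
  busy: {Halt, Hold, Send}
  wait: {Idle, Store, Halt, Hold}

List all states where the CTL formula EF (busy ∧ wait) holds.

{Store, Halt, Hold, Send}

Sat(busy ∧ wait) = {Halt, Hold}
EF (busy ∧ wait): least fixpoint, start Z0 = {Halt, Hold}, add states with some successor in Z. Z1 = {Halt, Hold, Send}; Z2 = {Store, Halt, Hold, Send}; fixed.
Sat(EF (busy ∧ wait)) = {Store, Halt, Hold, Send}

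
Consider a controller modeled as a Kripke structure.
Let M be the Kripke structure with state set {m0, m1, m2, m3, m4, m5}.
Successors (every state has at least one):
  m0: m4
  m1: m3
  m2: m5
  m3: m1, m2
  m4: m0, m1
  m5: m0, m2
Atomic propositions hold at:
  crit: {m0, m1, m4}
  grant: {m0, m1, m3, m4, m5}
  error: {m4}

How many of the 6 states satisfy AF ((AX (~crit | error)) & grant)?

Sat(~crit) = {m2, m3, m5}
Sat(~crit | error) = {m2, m3, m4, m5}
Sat(AX (~crit | error)) = {s : every successor in {m2, m3, m4, m5}} = {m0, m1, m2}
Sat((AX (~crit | error)) & grant) = {m0, m1}
AF ((AX (~crit | error)) & grant): least fixpoint, start Z0 = {m0, m1}, add states with every successor in Z. Z1 = {m0, m1, m4}; fixed.
Sat(AF ((AX (~crit | error)) & grant)) = {m0, m1, m4}
|Sat(AF ((AX (~crit | error)) & grant))| = |{m0, m1, m4}| = 3.

3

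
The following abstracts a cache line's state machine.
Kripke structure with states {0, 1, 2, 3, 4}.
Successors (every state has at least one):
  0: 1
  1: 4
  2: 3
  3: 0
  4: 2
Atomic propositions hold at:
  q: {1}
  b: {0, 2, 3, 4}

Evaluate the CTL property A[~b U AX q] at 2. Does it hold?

Sat(~b) = {1}
Sat(AX q) = {s : every successor in {1}} = {0}
A[~b U AX q]: least fixpoint, start Z0 = Sat(AX q) = {0}, add states in Sat(~b) with every successor in Z. Already a fixed point.
Sat(A[~b U AX q]) = {0}
2 ∉ Sat(A[~b U AX q]) = {0}, so the formula does not hold at 2.

No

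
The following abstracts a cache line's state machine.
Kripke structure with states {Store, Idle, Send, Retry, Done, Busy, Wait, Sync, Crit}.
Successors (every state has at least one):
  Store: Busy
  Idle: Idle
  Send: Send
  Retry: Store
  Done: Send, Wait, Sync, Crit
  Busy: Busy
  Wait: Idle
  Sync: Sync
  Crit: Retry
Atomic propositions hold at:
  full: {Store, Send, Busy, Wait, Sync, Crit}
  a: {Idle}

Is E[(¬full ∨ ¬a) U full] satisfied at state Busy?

Yes

Sat(¬full) = {Idle, Retry, Done}
Sat(¬a) = {Store, Send, Retry, Done, Busy, Wait, Sync, Crit}
Sat(¬full ∨ ¬a) = {Store, Idle, Send, Retry, Done, Busy, Wait, Sync, Crit}
E[(¬full ∨ ¬a) U full]: least fixpoint, start Z0 = Sat(full) = {Store, Send, Busy, Wait, Sync, Crit}, add states in Sat(¬full ∨ ¬a) with some successor in Z. Z1 = {Store, Send, Retry, Done, Busy, Wait, Sync, Crit}; fixed.
Sat(E[(¬full ∨ ¬a) U full]) = {Store, Send, Retry, Done, Busy, Wait, Sync, Crit}
Busy ∈ Sat(E[(¬full ∨ ¬a) U full]) = {Store, Send, Retry, Done, Busy, Wait, Sync, Crit}, so the formula holds at Busy.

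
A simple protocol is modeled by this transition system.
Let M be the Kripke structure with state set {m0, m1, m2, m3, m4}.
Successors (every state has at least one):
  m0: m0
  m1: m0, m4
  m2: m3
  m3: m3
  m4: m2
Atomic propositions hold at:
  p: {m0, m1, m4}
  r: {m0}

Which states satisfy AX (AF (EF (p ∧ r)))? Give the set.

{m0}

Sat(p ∧ r) = {m0}
EF (p ∧ r): least fixpoint, start Z0 = {m0}, add states with some successor in Z. Z1 = {m0, m1}; fixed.
Sat(EF (p ∧ r)) = {m0, m1}
AF (EF (p ∧ r)): least fixpoint, start Z0 = {m0, m1}, add states with every successor in Z. Already a fixed point.
Sat(AF (EF (p ∧ r))) = {m0, m1}
Sat(AX (AF (EF (p ∧ r)))) = {s : every successor in {m0, m1}} = {m0}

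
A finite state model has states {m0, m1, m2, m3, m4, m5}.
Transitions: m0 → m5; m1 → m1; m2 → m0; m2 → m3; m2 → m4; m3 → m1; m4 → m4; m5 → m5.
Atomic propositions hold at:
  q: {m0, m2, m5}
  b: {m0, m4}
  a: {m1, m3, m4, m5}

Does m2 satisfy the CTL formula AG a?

No

AG a: greatest fixpoint, start Z0 = {m1, m3, m4, m5}, keep only states in Sat with every successor in Z. Already a fixed point.
Sat(AG a) = {m1, m3, m4, m5}
m2 ∉ Sat(AG a) = {m1, m3, m4, m5}, so the formula does not hold at m2.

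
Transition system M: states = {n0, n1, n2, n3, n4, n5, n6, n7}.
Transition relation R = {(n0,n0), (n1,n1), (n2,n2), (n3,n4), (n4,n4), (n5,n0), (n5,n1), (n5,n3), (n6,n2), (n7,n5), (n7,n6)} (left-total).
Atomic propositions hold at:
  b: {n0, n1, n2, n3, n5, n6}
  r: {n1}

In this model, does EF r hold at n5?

EF r: least fixpoint, start Z0 = {n1}, add states with some successor in Z. Z1 = {n1, n5}; Z2 = {n1, n5, n7}; fixed.
Sat(EF r) = {n1, n5, n7}
n5 ∈ Sat(EF r) = {n1, n5, n7}, so the formula holds at n5.

Yes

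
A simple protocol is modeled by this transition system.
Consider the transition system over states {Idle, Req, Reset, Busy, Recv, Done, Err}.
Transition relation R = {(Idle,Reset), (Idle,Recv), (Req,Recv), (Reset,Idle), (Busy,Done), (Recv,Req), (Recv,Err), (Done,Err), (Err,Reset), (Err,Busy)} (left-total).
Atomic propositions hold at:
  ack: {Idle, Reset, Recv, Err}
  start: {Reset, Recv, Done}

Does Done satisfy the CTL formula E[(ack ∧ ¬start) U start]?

Sat(¬start) = {Idle, Req, Busy, Err}
Sat(ack ∧ ¬start) = {Idle, Err}
E[(ack ∧ ¬start) U start]: least fixpoint, start Z0 = Sat(start) = {Reset, Recv, Done}, add states in Sat(ack ∧ ¬start) with some successor in Z. Z1 = {Idle, Reset, Recv, Done, Err}; fixed.
Sat(E[(ack ∧ ¬start) U start]) = {Idle, Reset, Recv, Done, Err}
Done ∈ Sat(E[(ack ∧ ¬start) U start]) = {Idle, Reset, Recv, Done, Err}, so the formula holds at Done.

Yes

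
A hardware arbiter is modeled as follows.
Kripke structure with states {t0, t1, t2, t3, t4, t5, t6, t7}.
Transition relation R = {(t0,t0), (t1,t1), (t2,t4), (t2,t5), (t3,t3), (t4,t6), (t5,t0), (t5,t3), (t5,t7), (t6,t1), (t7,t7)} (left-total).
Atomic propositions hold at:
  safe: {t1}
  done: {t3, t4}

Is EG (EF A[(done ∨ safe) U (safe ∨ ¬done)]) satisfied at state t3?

Sat(done ∨ safe) = {t1, t3, t4}
Sat(¬done) = {t0, t1, t2, t5, t6, t7}
Sat(safe ∨ ¬done) = {t0, t1, t2, t5, t6, t7}
A[(done ∨ safe) U (safe ∨ ¬done)]: least fixpoint, start Z0 = Sat((safe ∨ ¬done)) = {t0, t1, t2, t5, t6, t7}, add states in Sat(done ∨ safe) with every successor in Z. Z1 = {t0, t1, t2, t4, t5, t6, t7}; fixed.
Sat(A[(done ∨ safe) U (safe ∨ ¬done)]) = {t0, t1, t2, t4, t5, t6, t7}
EF A[(done ∨ safe) U (safe ∨ ¬done)]: least fixpoint, start Z0 = {t0, t1, t2, t4, t5, t6, t7}, add states with some successor in Z. Already a fixed point.
Sat(EF A[(done ∨ safe) U (safe ∨ ¬done)]) = {t0, t1, t2, t4, t5, t6, t7}
EG (EF A[(done ∨ safe) U (safe ∨ ¬done)]): greatest fixpoint, start Z0 = {t0, t1, t2, t4, t5, t6, t7}, keep only states in Sat with some successor in Z. Already a fixed point.
Sat(EG (EF A[(done ∨ safe) U (safe ∨ ¬done)])) = {t0, t1, t2, t4, t5, t6, t7}
t3 ∉ Sat(EG (EF A[(done ∨ safe) U (safe ∨ ¬done)])) = {t0, t1, t2, t4, t5, t6, t7}, so the formula does not hold at t3.

No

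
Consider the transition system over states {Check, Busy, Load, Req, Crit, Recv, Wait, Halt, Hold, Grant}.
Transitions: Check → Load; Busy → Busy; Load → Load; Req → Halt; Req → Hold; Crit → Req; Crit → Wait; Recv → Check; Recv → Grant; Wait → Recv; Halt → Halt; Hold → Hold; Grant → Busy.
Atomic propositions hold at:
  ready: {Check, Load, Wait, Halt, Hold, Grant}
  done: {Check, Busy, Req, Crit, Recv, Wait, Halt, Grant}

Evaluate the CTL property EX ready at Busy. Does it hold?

Sat(EX ready) = {s : some successor in {Check, Load, Wait, Halt, Hold, Grant}} = {Check, Load, Req, Crit, Recv, Halt, Hold}
Busy ∉ Sat(EX ready) = {Check, Load, Req, Crit, Recv, Halt, Hold}, so the formula does not hold at Busy.

No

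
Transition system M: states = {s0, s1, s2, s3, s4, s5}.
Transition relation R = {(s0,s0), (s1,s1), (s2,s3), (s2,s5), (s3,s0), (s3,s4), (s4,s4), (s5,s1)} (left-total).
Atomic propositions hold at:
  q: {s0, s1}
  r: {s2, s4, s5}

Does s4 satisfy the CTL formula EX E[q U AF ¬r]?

No

Sat(¬r) = {s0, s1, s3}
AF ¬r: least fixpoint, start Z0 = {s0, s1, s3}, add states with every successor in Z. Z1 = {s0, s1, s3, s5}; Z2 = {s0, s1, s2, s3, s5}; fixed.
Sat(AF ¬r) = {s0, s1, s2, s3, s5}
E[q U AF ¬r]: least fixpoint, start Z0 = Sat(AF ¬r) = {s0, s1, s2, s3, s5}, add states in Sat(q) with some successor in Z. Already a fixed point.
Sat(E[q U AF ¬r]) = {s0, s1, s2, s3, s5}
Sat(EX E[q U AF ¬r]) = {s : some successor in {s0, s1, s2, s3, s5}} = {s0, s1, s2, s3, s5}
s4 ∉ Sat(EX E[q U AF ¬r]) = {s0, s1, s2, s3, s5}, so the formula does not hold at s4.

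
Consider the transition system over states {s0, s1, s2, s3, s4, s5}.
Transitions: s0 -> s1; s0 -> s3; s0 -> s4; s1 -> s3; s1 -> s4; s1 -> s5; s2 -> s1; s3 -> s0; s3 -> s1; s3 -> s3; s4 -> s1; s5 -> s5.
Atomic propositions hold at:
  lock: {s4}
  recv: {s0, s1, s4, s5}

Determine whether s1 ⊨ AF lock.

AF lock: least fixpoint, start Z0 = {s4}, add states with every successor in Z. Already a fixed point.
Sat(AF lock) = {s4}
s1 ∉ Sat(AF lock) = {s4}, so the formula does not hold at s1.

No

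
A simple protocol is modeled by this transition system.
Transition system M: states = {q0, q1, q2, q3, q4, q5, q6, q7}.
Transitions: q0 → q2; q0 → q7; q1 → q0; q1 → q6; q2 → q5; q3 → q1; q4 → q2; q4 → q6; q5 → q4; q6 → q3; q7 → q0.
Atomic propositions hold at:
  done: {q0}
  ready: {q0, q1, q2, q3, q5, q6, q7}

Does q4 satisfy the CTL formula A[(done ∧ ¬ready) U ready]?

No

Sat(¬ready) = {q4}
Sat(done ∧ ¬ready) = ∅
A[(done ∧ ¬ready) U ready]: least fixpoint, start Z0 = Sat(ready) = {q0, q1, q2, q3, q5, q6, q7}, add states in Sat(done ∧ ¬ready) with every successor in Z. Already a fixed point.
Sat(A[(done ∧ ¬ready) U ready]) = {q0, q1, q2, q3, q5, q6, q7}
q4 ∉ Sat(A[(done ∧ ¬ready) U ready]) = {q0, q1, q2, q3, q5, q6, q7}, so the formula does not hold at q4.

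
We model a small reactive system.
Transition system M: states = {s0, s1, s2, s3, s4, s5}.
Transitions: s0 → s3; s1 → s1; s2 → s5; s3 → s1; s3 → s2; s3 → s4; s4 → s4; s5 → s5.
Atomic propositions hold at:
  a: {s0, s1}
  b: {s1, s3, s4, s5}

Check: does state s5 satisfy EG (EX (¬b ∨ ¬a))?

Sat(¬b) = {s0, s2}
Sat(¬a) = {s2, s3, s4, s5}
Sat(¬b ∨ ¬a) = {s0, s2, s3, s4, s5}
Sat(EX (¬b ∨ ¬a)) = {s : some successor in {s0, s2, s3, s4, s5}} = {s0, s2, s3, s4, s5}
EG (EX (¬b ∨ ¬a)): greatest fixpoint, start Z0 = {s0, s2, s3, s4, s5}, keep only states in Sat with some successor in Z. Already a fixed point.
Sat(EG (EX (¬b ∨ ¬a))) = {s0, s2, s3, s4, s5}
s5 ∈ Sat(EG (EX (¬b ∨ ¬a))) = {s0, s2, s3, s4, s5}, so the formula holds at s5.

Yes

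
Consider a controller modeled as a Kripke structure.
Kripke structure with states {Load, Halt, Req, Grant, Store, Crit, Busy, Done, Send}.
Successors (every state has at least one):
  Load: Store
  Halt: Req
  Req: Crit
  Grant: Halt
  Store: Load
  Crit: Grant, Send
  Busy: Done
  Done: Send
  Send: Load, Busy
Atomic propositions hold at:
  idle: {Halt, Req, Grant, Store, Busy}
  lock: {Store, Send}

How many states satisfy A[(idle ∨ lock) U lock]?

2

Sat(idle ∨ lock) = {Halt, Req, Grant, Store, Busy, Send}
A[(idle ∨ lock) U lock]: least fixpoint, start Z0 = Sat(lock) = {Store, Send}, add states in Sat(idle ∨ lock) with every successor in Z. Already a fixed point.
Sat(A[(idle ∨ lock) U lock]) = {Store, Send}
|Sat(A[(idle ∨ lock) U lock])| = |{Store, Send}| = 2.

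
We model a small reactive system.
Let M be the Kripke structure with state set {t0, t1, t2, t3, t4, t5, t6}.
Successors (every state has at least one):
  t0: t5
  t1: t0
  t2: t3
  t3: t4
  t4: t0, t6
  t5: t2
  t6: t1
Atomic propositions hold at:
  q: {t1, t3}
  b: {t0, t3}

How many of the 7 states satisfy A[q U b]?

A[q U b]: least fixpoint, start Z0 = Sat(b) = {t0, t3}, add states in Sat(q) with every successor in Z. Z1 = {t0, t1, t3}; fixed.
Sat(A[q U b]) = {t0, t1, t3}
|Sat(A[q U b])| = |{t0, t1, t3}| = 3.

3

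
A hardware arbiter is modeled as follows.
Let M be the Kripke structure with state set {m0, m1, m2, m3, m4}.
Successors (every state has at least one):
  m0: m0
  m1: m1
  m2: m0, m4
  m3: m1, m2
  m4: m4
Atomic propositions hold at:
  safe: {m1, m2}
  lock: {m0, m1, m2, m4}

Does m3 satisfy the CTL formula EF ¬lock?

Sat(¬lock) = {m3}
EF ¬lock: least fixpoint, start Z0 = {m3}, add states with some successor in Z. Already a fixed point.
Sat(EF ¬lock) = {m3}
m3 ∈ Sat(EF ¬lock) = {m3}, so the formula holds at m3.

Yes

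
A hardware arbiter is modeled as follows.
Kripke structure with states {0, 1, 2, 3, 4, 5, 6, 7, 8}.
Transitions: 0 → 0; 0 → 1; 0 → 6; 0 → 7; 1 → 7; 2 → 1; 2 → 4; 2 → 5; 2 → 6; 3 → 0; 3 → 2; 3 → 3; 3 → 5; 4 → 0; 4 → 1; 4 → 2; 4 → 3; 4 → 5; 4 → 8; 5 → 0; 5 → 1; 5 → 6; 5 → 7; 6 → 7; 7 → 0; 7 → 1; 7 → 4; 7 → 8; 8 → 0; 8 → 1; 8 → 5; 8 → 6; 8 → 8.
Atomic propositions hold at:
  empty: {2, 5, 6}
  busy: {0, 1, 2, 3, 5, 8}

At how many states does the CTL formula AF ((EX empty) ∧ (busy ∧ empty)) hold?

2

Sat(EX empty) = {s : some successor in {2, 5, 6}} = {0, 2, 3, 4, 5, 8}
Sat(busy ∧ empty) = {2, 5}
Sat((EX empty) ∧ (busy ∧ empty)) = {2, 5}
AF ((EX empty) ∧ (busy ∧ empty)): least fixpoint, start Z0 = {2, 5}, add states with every successor in Z. Already a fixed point.
Sat(AF ((EX empty) ∧ (busy ∧ empty))) = {2, 5}
|Sat(AF ((EX empty) ∧ (busy ∧ empty)))| = |{2, 5}| = 2.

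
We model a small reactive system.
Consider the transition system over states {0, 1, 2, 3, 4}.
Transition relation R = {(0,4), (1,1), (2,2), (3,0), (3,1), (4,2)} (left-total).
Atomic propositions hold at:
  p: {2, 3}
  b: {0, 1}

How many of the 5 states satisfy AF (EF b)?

3

EF b: least fixpoint, start Z0 = {0, 1}, add states with some successor in Z. Z1 = {0, 1, 3}; fixed.
Sat(EF b) = {0, 1, 3}
AF (EF b): least fixpoint, start Z0 = {0, 1, 3}, add states with every successor in Z. Already a fixed point.
Sat(AF (EF b)) = {0, 1, 3}
|Sat(AF (EF b))| = |{0, 1, 3}| = 3.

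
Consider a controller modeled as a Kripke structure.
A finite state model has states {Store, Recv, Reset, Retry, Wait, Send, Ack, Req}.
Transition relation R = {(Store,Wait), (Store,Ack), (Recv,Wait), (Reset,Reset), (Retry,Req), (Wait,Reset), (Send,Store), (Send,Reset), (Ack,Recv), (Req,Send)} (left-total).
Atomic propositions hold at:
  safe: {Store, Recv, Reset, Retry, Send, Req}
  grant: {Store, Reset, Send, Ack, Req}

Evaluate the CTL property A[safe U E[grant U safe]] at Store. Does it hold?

E[grant U safe]: least fixpoint, start Z0 = Sat(safe) = {Store, Recv, Reset, Retry, Send, Req}, add states in Sat(grant) with some successor in Z. Z1 = {Store, Recv, Reset, Retry, Send, Ack, Req}; fixed.
Sat(E[grant U safe]) = {Store, Recv, Reset, Retry, Send, Ack, Req}
A[safe U E[grant U safe]]: least fixpoint, start Z0 = Sat(E[grant U safe]) = {Store, Recv, Reset, Retry, Send, Ack, Req}, add states in Sat(safe) with every successor in Z. Already a fixed point.
Sat(A[safe U E[grant U safe]]) = {Store, Recv, Reset, Retry, Send, Ack, Req}
Store ∈ Sat(A[safe U E[grant U safe]]) = {Store, Recv, Reset, Retry, Send, Ack, Req}, so the formula holds at Store.

Yes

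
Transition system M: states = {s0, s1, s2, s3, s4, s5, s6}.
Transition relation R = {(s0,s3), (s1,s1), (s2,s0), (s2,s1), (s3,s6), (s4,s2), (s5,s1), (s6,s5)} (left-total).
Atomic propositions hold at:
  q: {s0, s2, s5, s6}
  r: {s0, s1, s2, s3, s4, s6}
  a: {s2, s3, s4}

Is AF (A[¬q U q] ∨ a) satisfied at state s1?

Sat(¬q) = {s1, s3, s4}
A[¬q U q]: least fixpoint, start Z0 = Sat(q) = {s0, s2, s5, s6}, add states in Sat(¬q) with every successor in Z. Z1 = {s0, s2, s3, s4, s5, s6}; fixed.
Sat(A[¬q U q]) = {s0, s2, s3, s4, s5, s6}
Sat(A[¬q U q] ∨ a) = {s0, s2, s3, s4, s5, s6}
AF (A[¬q U q] ∨ a): least fixpoint, start Z0 = {s0, s2, s3, s4, s5, s6}, add states with every successor in Z. Already a fixed point.
Sat(AF (A[¬q U q] ∨ a)) = {s0, s2, s3, s4, s5, s6}
s1 ∉ Sat(AF (A[¬q U q] ∨ a)) = {s0, s2, s3, s4, s5, s6}, so the formula does not hold at s1.

No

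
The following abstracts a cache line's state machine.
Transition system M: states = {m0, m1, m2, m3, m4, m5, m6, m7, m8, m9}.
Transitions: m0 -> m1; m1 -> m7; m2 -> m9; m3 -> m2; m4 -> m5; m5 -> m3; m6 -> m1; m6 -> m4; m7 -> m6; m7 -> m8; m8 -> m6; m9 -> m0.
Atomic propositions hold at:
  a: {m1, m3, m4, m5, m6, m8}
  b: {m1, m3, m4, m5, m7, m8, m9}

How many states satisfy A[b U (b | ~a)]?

Sat(~a) = {m0, m2, m7, m9}
Sat(b | ~a) = {m0, m1, m2, m3, m4, m5, m7, m8, m9}
A[b U (b | ~a)]: least fixpoint, start Z0 = Sat((b | ~a)) = {m0, m1, m2, m3, m4, m5, m7, m8, m9}, add states in Sat(b) with every successor in Z. Already a fixed point.
Sat(A[b U (b | ~a)]) = {m0, m1, m2, m3, m4, m5, m7, m8, m9}
|Sat(A[b U (b | ~a)])| = |{m0, m1, m2, m3, m4, m5, m7, m8, m9}| = 9.

9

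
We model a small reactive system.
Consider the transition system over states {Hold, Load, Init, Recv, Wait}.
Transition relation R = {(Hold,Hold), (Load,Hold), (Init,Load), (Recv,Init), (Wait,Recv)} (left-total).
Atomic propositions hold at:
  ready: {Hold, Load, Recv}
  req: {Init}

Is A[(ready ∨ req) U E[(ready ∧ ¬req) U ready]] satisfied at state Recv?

Yes

Sat(ready ∨ req) = {Hold, Load, Init, Recv}
Sat(¬req) = {Hold, Load, Recv, Wait}
Sat(ready ∧ ¬req) = {Hold, Load, Recv}
E[(ready ∧ ¬req) U ready]: least fixpoint, start Z0 = Sat(ready) = {Hold, Load, Recv}, add states in Sat(ready ∧ ¬req) with some successor in Z. Already a fixed point.
Sat(E[(ready ∧ ¬req) U ready]) = {Hold, Load, Recv}
A[(ready ∨ req) U E[(ready ∧ ¬req) U ready]]: least fixpoint, start Z0 = Sat(E[(ready ∧ ¬req) U ready]) = {Hold, Load, Recv}, add states in Sat(ready ∨ req) with every successor in Z. Z1 = {Hold, Load, Init, Recv}; fixed.
Sat(A[(ready ∨ req) U E[(ready ∧ ¬req) U ready]]) = {Hold, Load, Init, Recv}
Recv ∈ Sat(A[(ready ∨ req) U E[(ready ∧ ¬req) U ready]]) = {Hold, Load, Init, Recv}, so the formula holds at Recv.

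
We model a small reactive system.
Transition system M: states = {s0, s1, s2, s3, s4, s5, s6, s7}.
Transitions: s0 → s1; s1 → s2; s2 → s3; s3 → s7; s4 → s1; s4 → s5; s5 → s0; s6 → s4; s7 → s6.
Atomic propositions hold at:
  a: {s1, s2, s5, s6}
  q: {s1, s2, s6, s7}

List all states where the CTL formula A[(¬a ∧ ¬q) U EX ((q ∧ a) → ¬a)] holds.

Sat(¬a) = {s0, s3, s4, s7}
Sat(¬q) = {s0, s3, s4, s5}
Sat(¬a ∧ ¬q) = {s0, s3, s4}
Sat(q ∧ a) = {s1, s2, s6}
Sat((q ∧ a) → ¬a) = {s0, s3, s4, s5, s7}
Sat(EX ((q ∧ a) → ¬a)) = {s : some successor in {s0, s3, s4, s5, s7}} = {s2, s3, s4, s5, s6}
A[(¬a ∧ ¬q) U EX ((q ∧ a) → ¬a)]: least fixpoint, start Z0 = Sat(EX ((q ∧ a) → ¬a)) = {s2, s3, s4, s5, s6}, add states in Sat(¬a ∧ ¬q) with every successor in Z. Already a fixed point.
Sat(A[(¬a ∧ ¬q) U EX ((q ∧ a) → ¬a)]) = {s2, s3, s4, s5, s6}

{s2, s3, s4, s5, s6}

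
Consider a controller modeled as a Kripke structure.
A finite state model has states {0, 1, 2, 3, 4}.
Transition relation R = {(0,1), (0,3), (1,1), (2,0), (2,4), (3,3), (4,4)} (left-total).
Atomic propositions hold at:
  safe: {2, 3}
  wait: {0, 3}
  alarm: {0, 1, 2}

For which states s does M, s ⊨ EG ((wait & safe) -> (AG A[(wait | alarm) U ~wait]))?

Sat(wait & safe) = {3}
Sat(wait | alarm) = {0, 1, 2, 3}
Sat(~wait) = {1, 2, 4}
A[(wait | alarm) U ~wait]: least fixpoint, start Z0 = Sat(~wait) = {1, 2, 4}, add states in Sat(wait | alarm) with every successor in Z. Already a fixed point.
Sat(A[(wait | alarm) U ~wait]) = {1, 2, 4}
AG A[(wait | alarm) U ~wait]: greatest fixpoint, start Z0 = {1, 2, 4}, keep only states in Sat with every successor in Z. Z1 = {1, 4}; fixed.
Sat(AG A[(wait | alarm) U ~wait]) = {1, 4}
Sat((wait & safe) -> (AG A[(wait | alarm) U ~wait])) = {0, 1, 2, 4}
EG ((wait & safe) -> (AG A[(wait | alarm) U ~wait])): greatest fixpoint, start Z0 = {0, 1, 2, 4}, keep only states in Sat with some successor in Z. Already a fixed point.
Sat(EG ((wait & safe) -> (AG A[(wait | alarm) U ~wait]))) = {0, 1, 2, 4}

{0, 1, 2, 4}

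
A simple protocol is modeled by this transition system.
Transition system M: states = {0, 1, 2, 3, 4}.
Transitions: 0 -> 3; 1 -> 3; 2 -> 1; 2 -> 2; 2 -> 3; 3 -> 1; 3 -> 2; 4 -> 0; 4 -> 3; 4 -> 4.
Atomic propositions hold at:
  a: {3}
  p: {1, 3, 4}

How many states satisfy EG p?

EG p: greatest fixpoint, start Z0 = {1, 3, 4}, keep only states in Sat with some successor in Z. Already a fixed point.
Sat(EG p) = {1, 3, 4}
|Sat(EG p)| = |{1, 3, 4}| = 3.

3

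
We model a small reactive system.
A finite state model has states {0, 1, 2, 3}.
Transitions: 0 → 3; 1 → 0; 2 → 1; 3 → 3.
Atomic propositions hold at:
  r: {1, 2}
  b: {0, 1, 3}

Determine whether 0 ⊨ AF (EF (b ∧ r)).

No

Sat(b ∧ r) = {1}
EF (b ∧ r): least fixpoint, start Z0 = {1}, add states with some successor in Z. Z1 = {1, 2}; fixed.
Sat(EF (b ∧ r)) = {1, 2}
AF (EF (b ∧ r)): least fixpoint, start Z0 = {1, 2}, add states with every successor in Z. Already a fixed point.
Sat(AF (EF (b ∧ r))) = {1, 2}
0 ∉ Sat(AF (EF (b ∧ r))) = {1, 2}, so the formula does not hold at 0.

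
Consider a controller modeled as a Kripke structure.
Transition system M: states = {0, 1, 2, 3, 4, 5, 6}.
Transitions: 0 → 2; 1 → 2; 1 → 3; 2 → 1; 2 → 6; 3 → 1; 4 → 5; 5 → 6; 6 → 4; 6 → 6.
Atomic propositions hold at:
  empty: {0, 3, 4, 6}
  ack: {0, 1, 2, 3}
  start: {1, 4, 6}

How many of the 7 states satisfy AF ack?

AF ack: least fixpoint, start Z0 = {0, 1, 2, 3}, add states with every successor in Z. Already a fixed point.
Sat(AF ack) = {0, 1, 2, 3}
|Sat(AF ack)| = |{0, 1, 2, 3}| = 4.

4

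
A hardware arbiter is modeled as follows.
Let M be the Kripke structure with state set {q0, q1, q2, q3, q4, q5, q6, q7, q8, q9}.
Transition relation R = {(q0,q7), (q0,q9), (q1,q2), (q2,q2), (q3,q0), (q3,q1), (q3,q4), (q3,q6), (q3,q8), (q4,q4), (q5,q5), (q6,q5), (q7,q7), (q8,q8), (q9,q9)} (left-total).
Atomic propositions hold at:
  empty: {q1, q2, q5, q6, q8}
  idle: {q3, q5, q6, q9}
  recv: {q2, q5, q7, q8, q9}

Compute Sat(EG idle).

{q3, q5, q6, q9}

EG idle: greatest fixpoint, start Z0 = {q3, q5, q6, q9}, keep only states in Sat with some successor in Z. Already a fixed point.
Sat(EG idle) = {q3, q5, q6, q9}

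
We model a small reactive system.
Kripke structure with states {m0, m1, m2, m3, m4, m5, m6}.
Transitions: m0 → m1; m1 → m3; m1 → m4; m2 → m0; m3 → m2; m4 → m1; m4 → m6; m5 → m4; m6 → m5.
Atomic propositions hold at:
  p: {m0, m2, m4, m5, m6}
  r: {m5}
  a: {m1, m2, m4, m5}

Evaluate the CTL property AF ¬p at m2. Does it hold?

Yes

Sat(¬p) = {m1, m3}
AF ¬p: least fixpoint, start Z0 = {m1, m3}, add states with every successor in Z. Z1 = {m0, m1, m3}; Z2 = {m0, m1, m2, m3}; fixed.
Sat(AF ¬p) = {m0, m1, m2, m3}
m2 ∈ Sat(AF ¬p) = {m0, m1, m2, m3}, so the formula holds at m2.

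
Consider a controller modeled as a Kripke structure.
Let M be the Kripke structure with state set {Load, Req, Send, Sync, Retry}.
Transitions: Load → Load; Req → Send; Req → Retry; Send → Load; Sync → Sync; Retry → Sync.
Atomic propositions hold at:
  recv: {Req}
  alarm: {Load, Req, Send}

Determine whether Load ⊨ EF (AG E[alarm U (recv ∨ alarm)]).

Sat(recv ∨ alarm) = {Load, Req, Send}
E[alarm U (recv ∨ alarm)]: least fixpoint, start Z0 = Sat((recv ∨ alarm)) = {Load, Req, Send}, add states in Sat(alarm) with some successor in Z. Already a fixed point.
Sat(E[alarm U (recv ∨ alarm)]) = {Load, Req, Send}
AG E[alarm U (recv ∨ alarm)]: greatest fixpoint, start Z0 = {Load, Req, Send}, keep only states in Sat with every successor in Z. Z1 = {Load, Send}; fixed.
Sat(AG E[alarm U (recv ∨ alarm)]) = {Load, Send}
EF (AG E[alarm U (recv ∨ alarm)]): least fixpoint, start Z0 = {Load, Send}, add states with some successor in Z. Z1 = {Load, Req, Send}; fixed.
Sat(EF (AG E[alarm U (recv ∨ alarm)])) = {Load, Req, Send}
Load ∈ Sat(EF (AG E[alarm U (recv ∨ alarm)])) = {Load, Req, Send}, so the formula holds at Load.

Yes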